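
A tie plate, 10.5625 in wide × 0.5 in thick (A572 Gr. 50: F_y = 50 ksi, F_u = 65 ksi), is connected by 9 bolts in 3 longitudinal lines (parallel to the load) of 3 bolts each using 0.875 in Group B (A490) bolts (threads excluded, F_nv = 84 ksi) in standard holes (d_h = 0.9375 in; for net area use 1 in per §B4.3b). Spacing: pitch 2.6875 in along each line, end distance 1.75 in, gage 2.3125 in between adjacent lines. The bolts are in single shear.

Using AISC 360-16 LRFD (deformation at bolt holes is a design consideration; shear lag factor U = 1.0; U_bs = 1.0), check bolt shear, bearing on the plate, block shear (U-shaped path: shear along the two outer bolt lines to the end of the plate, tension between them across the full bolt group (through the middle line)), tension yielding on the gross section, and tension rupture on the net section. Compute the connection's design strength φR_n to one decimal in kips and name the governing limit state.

184.3 kips (net-section rupture governs)

Bolt shear: A_b = π(0.875)²/4 = 0.60132 in². φR_n = 0.75 × 84 × 0.60132 × 9 × 1 = 340.9 kips.
Bearing (0.5 in plate, F_u = 65 ksi): end bolts L_c = 1.75 − 0.9375/2 = 1.28125, R_n = min(1.2×1.28125×0.5×65, 2.4×0.875×0.5×65) = 49.969 kips/bolt; interior L_c = 2.6875 − 0.9375 = 1.75, R_n = 68.25 kips/bolt. φR_n = 0.75 × (3×49.969 + 6×68.25) = 419.6 kips.
Block shear: shear path 2×[1.75+2×2.6875] = 2×7.125 in, A_gv = 7.125, A_nv = 2×(7.125 − 2.5×1)×0.5 = 4.625 in²; tension across gage: (4.625 − 2×1)×0.5 = 1.3125 in². R_n = min(0.6×65×4.625, 0.6×50×7.125) + 1.0×65×1.3125 = min(180.38, 213.75) + 85.313 = 265.69 kips. φR_n = 0.75 × 265.69 = 199.3 kips.
Tension yield (gross): A_g = 10.5625×0.5 = 5.2813 in². φR_n = 0.90 × 50 × 5.2813 = 237.7 kips.
Tension rupture (net): A_n = (10.5625 − 3×1)×0.5 = 3.7813 in² (U = 1.0, A_e = A_n). φR_n = 0.75 × 65 × 3.7813 = 184.3 kips.
Governing: min(340.9, 419.6, 199.3, 237.7, 184.3) = 184.3 kips → net-section rupture.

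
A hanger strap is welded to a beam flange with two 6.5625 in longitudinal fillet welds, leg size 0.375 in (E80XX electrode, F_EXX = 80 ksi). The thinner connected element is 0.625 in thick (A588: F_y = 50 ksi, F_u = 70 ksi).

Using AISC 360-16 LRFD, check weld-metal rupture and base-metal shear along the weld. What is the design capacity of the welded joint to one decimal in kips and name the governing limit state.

125.3 kips (weld metal governs)

Weld metal: throat = 0.707×0.375 = 0.26513 in, L = 2×6.5625 = 13.125 in. φR_n = 0.75 × 0.6 × 80 × 0.26513 × 13.125 = 125.3 kips.
Base metal shear (0.625 in plate): yield φR_n = 1.0×0.6×50×0.625×13.125 = 246.1 kips; rupture φR_n = 0.75×0.6×70×0.625×13.125 = 258.4 kips; take 246.1 kips (yield).
Governing: min(125.3, 246.1) = 125.3 kips → weld metal.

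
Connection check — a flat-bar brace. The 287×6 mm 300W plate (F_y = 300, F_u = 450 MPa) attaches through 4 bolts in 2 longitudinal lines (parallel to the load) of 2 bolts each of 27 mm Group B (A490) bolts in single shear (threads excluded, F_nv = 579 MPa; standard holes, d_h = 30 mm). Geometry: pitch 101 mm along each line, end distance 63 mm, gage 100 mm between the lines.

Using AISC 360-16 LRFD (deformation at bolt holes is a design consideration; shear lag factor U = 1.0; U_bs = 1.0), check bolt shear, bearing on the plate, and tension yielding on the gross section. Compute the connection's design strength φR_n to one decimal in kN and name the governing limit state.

Bolt shear: A_b = π(27)²/4 = 572.56 mm². φR_n = 0.75 × 579 × 572.56 × 4 × 1 = 994.5 kN.
Bearing (6 mm plate, F_u = 450 MPa): end bolts L_c = 63 − 30/2 = 48, R_n = min(1.2×48×6×450, 2.4×27×6×450) = 155.52 kN/bolt; interior L_c = 101 − 30 = 71, R_n = 174.96 kN/bolt. φR_n = 0.75 × (2×155.52 + 2×174.96) = 495.7 kN.
Tension yield (gross): A_g = 287×6 = 1722 mm². φR_n = 0.90 × 300 × 1722 = 464.9 kN.
Governing: min(994.5, 495.7, 464.9) = 464.9 kN → gross-section yield.

464.9 kN (gross-section yield governs)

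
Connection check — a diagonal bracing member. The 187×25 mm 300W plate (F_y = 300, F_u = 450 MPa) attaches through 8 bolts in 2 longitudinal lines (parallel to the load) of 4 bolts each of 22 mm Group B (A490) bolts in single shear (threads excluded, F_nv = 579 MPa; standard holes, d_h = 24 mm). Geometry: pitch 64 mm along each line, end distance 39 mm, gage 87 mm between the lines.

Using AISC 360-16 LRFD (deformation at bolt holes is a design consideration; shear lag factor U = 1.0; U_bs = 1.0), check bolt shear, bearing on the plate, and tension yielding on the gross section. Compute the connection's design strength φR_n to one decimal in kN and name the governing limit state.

1262.3 kN (gross-section yield governs)

Bolt shear: A_b = π(22)²/4 = 380.13 mm². φR_n = 0.75 × 579 × 380.13 × 8 × 1 = 1320.6 kN.
Bearing (25 mm plate, F_u = 450 MPa): end bolts L_c = 39 − 24/2 = 27, R_n = min(1.2×27×25×450, 2.4×22×25×450) = 364.5 kN/bolt; interior L_c = 64 − 24 = 40, R_n = 540 kN/bolt. φR_n = 0.75 × (2×364.5 + 6×540) = 2976.8 kN.
Tension yield (gross): A_g = 187×25 = 4675 mm². φR_n = 0.90 × 300 × 4675 = 1262.3 kN.
Governing: min(1320.6, 2976.8, 1262.3) = 1262.3 kN → gross-section yield.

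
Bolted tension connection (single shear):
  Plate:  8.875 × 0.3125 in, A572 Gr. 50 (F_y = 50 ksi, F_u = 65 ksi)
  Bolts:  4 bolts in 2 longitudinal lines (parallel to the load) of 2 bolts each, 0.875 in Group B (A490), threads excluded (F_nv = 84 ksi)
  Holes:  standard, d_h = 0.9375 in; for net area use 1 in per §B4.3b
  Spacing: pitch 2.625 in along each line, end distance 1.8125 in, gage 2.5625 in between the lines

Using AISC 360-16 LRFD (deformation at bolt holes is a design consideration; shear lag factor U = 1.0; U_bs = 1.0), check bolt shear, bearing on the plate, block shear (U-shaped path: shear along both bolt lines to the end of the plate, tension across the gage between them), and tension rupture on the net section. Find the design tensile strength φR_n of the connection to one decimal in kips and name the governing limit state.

77.5 kips (block shear governs)

Bolt shear: A_b = π(0.875)²/4 = 0.60132 in². φR_n = 0.75 × 84 × 0.60132 × 4 × 1 = 151.5 kips.
Bearing (0.3125 in plate, F_u = 65 ksi): end bolts L_c = 1.8125 − 0.9375/2 = 1.34375, R_n = min(1.2×1.34375×0.3125×65, 2.4×0.875×0.3125×65) = 32.754 kips/bolt; interior L_c = 2.625 − 0.9375 = 1.6875, R_n = 41.133 kips/bolt. φR_n = 0.75 × (2×32.754 + 2×41.133) = 110.8 kips.
Block shear: shear path 2×[1.8125+1×2.625] = 2×4.4375 in, A_gv = 2.7734, A_nv = 2×(4.4375 − 1.5×1)×0.3125 = 1.8359 in²; tension across gage: (2.5625 − 1×1)×0.3125 = 0.48828 in². R_n = min(0.6×65×1.8359, 0.6×50×2.7734) + 1.0×65×0.48828 = min(71.6, 83.202) + 31.738 = 103.34 kips. φR_n = 0.75 × 103.34 = 77.5 kips.
Tension rupture (net): A_n = (8.875 − 2×1)×0.3125 = 2.1484 in² (U = 1.0, A_e = A_n). φR_n = 0.75 × 65 × 2.1484 = 104.7 kips.
Governing: min(151.5, 110.8, 77.5, 104.7) = 77.5 kips → block shear.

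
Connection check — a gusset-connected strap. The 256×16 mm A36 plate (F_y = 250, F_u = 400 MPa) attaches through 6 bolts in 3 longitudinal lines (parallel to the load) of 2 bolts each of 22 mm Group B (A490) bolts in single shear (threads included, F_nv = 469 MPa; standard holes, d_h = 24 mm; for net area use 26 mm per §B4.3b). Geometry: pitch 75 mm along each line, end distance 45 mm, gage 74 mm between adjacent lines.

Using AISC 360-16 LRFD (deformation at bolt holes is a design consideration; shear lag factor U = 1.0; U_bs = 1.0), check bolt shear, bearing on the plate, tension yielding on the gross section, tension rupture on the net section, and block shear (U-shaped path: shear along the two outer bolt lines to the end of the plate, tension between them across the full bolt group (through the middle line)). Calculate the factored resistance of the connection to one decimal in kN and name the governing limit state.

Bolt shear: A_b = π(22)²/4 = 380.13 mm². φR_n = 0.75 × 469 × 380.13 × 6 × 1 = 802.3 kN.
Bearing (16 mm plate, F_u = 400 MPa): end bolts L_c = 45 − 24/2 = 33, R_n = min(1.2×33×16×400, 2.4×22×16×400) = 253.44 kN/bolt; interior L_c = 75 − 24 = 51, R_n = 337.92 kN/bolt. φR_n = 0.75 × (3×253.44 + 3×337.92) = 1330.6 kN.
Tension yield (gross): A_g = 256×16 = 4096 mm². φR_n = 0.90 × 250 × 4096 = 921.6 kN.
Tension rupture (net): A_n = (256 − 3×26)×16 = 2848 mm² (U = 1.0, A_e = A_n). φR_n = 0.75 × 400 × 2848 = 854.4 kN.
Block shear: shear path 2×[45+1×75] = 2×120 mm, A_gv = 3840, A_nv = 2×(120 − 1.5×26)×16 = 2592 mm²; tension across gage: (148 − 2×26)×16 = 1536 mm². R_n = min(0.6×400×2592, 0.6×250×3840) + 1.0×400×1536 = min(622.08, 576) + 614.4 = 1190.4 kN. φR_n = 0.75 × 1190.4 = 892.8 kN.
Governing: min(802.3, 1330.6, 921.6, 854.4, 892.8) = 802.3 kN → bolt shear.

802.3 kN (bolt shear governs)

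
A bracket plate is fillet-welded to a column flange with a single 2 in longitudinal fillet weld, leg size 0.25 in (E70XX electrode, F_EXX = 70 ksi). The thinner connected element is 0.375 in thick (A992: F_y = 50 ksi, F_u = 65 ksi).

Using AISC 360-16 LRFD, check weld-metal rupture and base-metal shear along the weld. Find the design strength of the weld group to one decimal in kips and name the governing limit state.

Weld metal: throat = 0.707×0.25 = 0.17675 in, L = 2 in. φR_n = 0.75 × 0.6 × 70 × 0.17675 × 2 = 11.1 kips.
Base metal shear (0.375 in plate): yield φR_n = 1.0×0.6×50×0.375×2 = 22.5 kips; rupture φR_n = 0.75×0.6×65×0.375×2 = 21.9 kips; take 21.9 kips (rupture).
Governing: min(11.1, 21.9) = 11.1 kips → weld metal.

11.1 kips (weld metal governs)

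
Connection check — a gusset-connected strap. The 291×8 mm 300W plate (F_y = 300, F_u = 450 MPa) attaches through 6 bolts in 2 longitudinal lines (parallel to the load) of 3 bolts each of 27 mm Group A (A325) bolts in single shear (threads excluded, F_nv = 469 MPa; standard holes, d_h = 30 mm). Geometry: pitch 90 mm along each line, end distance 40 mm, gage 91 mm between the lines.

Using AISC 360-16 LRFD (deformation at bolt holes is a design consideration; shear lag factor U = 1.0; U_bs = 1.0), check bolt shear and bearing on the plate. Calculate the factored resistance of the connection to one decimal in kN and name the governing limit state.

Bolt shear: A_b = π(27)²/4 = 572.56 mm². φR_n = 0.75 × 469 × 572.56 × 6 × 1 = 1208.4 kN.
Bearing (8 mm plate, F_u = 450 MPa): end bolts L_c = 40 − 30/2 = 25, R_n = min(1.2×25×8×450, 2.4×27×8×450) = 108 kN/bolt; interior L_c = 90 − 30 = 60, R_n = 233.28 kN/bolt. φR_n = 0.75 × (2×108 + 4×233.28) = 861.8 kN.
Governing: min(1208.4, 861.8) = 861.8 kN → bearing.

861.8 kN (bearing governs)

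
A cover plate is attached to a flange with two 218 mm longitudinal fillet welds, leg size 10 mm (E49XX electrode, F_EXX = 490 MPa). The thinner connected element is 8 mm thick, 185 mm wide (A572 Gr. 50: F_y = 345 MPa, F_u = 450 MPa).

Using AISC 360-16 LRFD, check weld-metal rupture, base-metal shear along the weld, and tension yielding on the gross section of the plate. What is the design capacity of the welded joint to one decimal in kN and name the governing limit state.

459.5 kN (gross-section yield governs)

Weld metal: throat = 0.707×10 = 7.07 mm, L = 2×218 = 436 mm. φR_n = 0.75 × 0.6 × 490 × 7.07 × 436 = 679.7 kN.
Base metal shear (8 mm plate): yield φR_n = 1.0×0.6×345×8×436 = 722.0 kN; rupture φR_n = 0.75×0.6×450×8×436 = 706.3 kN; take 706.3 kN (rupture).
Tension yield (gross): A_g = 185×8 = 1480 mm². φR_n = 0.90 × 345 × 1480 = 459.5 kN.
Governing: min(679.7, 706.3, 459.5) = 459.5 kN → gross-section yield.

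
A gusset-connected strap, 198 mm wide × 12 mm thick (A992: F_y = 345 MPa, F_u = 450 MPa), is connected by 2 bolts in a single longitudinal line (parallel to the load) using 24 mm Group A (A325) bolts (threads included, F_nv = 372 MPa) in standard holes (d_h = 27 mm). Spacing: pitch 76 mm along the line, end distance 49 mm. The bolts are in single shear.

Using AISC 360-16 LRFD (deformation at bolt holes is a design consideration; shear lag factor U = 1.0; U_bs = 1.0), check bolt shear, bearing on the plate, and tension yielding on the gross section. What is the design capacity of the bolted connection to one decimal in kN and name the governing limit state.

Bolt shear: A_b = π(24)²/4 = 452.39 mm². φR_n = 0.75 × 372 × 452.39 × 2 × 1 = 252.4 kN.
Bearing (12 mm plate, F_u = 450 MPa): end bolts L_c = 49 − 27/2 = 35.5, R_n = min(1.2×35.5×12×450, 2.4×24×12×450) = 230.04 kN/bolt; interior L_c = 76 − 27 = 49, R_n = 311.04 kN/bolt. φR_n = 0.75 × (1×230.04 + 1×311.04) = 405.8 kN.
Tension yield (gross): A_g = 198×12 = 2376 mm². φR_n = 0.90 × 345 × 2376 = 737.7 kN.
Governing: min(252.4, 405.8, 737.7) = 252.4 kN → bolt shear.

252.4 kN (bolt shear governs)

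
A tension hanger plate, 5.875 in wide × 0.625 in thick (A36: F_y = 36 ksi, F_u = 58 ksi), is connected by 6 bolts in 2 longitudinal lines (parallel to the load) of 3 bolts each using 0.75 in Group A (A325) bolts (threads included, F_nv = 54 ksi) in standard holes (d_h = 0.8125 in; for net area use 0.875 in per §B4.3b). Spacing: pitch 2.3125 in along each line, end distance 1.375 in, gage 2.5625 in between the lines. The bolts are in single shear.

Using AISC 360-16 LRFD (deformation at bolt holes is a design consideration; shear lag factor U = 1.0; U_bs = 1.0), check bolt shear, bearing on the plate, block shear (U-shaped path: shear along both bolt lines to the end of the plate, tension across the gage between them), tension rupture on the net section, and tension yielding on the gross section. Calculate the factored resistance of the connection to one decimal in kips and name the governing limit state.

107.4 kips (bolt shear governs)

Bolt shear: A_b = π(0.75)²/4 = 0.44179 in². φR_n = 0.75 × 54 × 0.44179 × 6 × 1 = 107.4 kips.
Bearing (0.625 in plate, F_u = 58 ksi): end bolts L_c = 1.375 − 0.8125/2 = 0.96875, R_n = min(1.2×0.96875×0.625×58, 2.4×0.75×0.625×58) = 42.141 kips/bolt; interior L_c = 2.3125 − 0.8125 = 1.5, R_n = 65.25 kips/bolt. φR_n = 0.75 × (2×42.141 + 4×65.25) = 259.0 kips.
Block shear: shear path 2×[1.375+2×2.3125] = 2×6 in, A_gv = 7.5, A_nv = 2×(6 − 2.5×0.875)×0.625 = 4.7656 in²; tension across gage: (2.5625 − 1×0.875)×0.625 = 1.0547 in². R_n = min(0.6×58×4.7656, 0.6×36×7.5) + 1.0×58×1.0547 = min(165.84, 162) + 61.173 = 223.17 kips. φR_n = 0.75 × 223.17 = 167.4 kips.
Tension rupture (net): A_n = (5.875 − 2×0.875)×0.625 = 2.5781 in² (U = 1.0, A_e = A_n). φR_n = 0.75 × 58 × 2.5781 = 112.1 kips.
Tension yield (gross): A_g = 5.875×0.625 = 3.6719 in². φR_n = 0.90 × 36 × 3.6719 = 119.0 kips.
Governing: min(107.4, 259.0, 167.4, 112.1, 119.0) = 107.4 kips → bolt shear.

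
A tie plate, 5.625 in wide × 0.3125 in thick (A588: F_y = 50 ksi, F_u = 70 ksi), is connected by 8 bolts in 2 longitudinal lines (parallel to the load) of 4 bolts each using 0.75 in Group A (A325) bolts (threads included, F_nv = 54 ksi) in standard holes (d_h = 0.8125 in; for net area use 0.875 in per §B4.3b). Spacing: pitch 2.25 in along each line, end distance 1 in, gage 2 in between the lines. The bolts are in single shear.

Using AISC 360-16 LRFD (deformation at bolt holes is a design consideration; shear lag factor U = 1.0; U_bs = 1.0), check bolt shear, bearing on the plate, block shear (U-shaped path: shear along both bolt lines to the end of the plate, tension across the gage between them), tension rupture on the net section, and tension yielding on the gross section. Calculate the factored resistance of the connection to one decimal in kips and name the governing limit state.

63.6 kips (net-section rupture governs)

Bolt shear: A_b = π(0.75)²/4 = 0.44179 in². φR_n = 0.75 × 54 × 0.44179 × 8 × 1 = 143.1 kips.
Bearing (0.3125 in plate, F_u = 70 ksi): end bolts L_c = 1 − 0.8125/2 = 0.59375, R_n = min(1.2×0.59375×0.3125×70, 2.4×0.75×0.3125×70) = 15.586 kips/bolt; interior L_c = 2.25 − 0.8125 = 1.4375, R_n = 37.734 kips/bolt. φR_n = 0.75 × (2×15.586 + 6×37.734) = 193.2 kips.
Block shear: shear path 2×[1+3×2.25] = 2×7.75 in, A_gv = 4.8438, A_nv = 2×(7.75 − 3.5×0.875)×0.3125 = 2.9297 in²; tension across gage: (2 − 1×0.875)×0.3125 = 0.35156 in². R_n = min(0.6×70×2.9297, 0.6×50×4.8438) + 1.0×70×0.35156 = min(123.05, 145.31) + 24.609 = 147.66 kips. φR_n = 0.75 × 147.66 = 110.7 kips.
Tension rupture (net): A_n = (5.625 − 2×0.875)×0.3125 = 1.2109 in² (U = 1.0, A_e = A_n). φR_n = 0.75 × 70 × 1.2109 = 63.6 kips.
Tension yield (gross): A_g = 5.625×0.3125 = 1.7578 in². φR_n = 0.90 × 50 × 1.7578 = 79.1 kips.
Governing: min(143.1, 193.2, 110.7, 63.6, 79.1) = 63.6 kips → net-section rupture.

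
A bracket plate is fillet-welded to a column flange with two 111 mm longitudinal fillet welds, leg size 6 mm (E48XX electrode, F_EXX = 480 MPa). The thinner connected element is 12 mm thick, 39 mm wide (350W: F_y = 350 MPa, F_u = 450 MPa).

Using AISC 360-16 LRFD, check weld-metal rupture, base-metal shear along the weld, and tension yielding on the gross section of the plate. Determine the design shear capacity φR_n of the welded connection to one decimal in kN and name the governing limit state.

Weld metal: throat = 0.707×6 = 4.242 mm, L = 2×111 = 222 mm. φR_n = 0.75 × 0.6 × 480 × 4.242 × 222 = 203.4 kN.
Base metal shear (12 mm plate): yield φR_n = 1.0×0.6×350×12×222 = 559.4 kN; rupture φR_n = 0.75×0.6×450×12×222 = 539.5 kN; take 539.5 kN (rupture).
Tension yield (gross): A_g = 39×12 = 468 mm². φR_n = 0.90 × 350 × 468 = 147.4 kN.
Governing: min(203.4, 539.5, 147.4) = 147.4 kN → gross-section yield.

147.4 kN (gross-section yield governs)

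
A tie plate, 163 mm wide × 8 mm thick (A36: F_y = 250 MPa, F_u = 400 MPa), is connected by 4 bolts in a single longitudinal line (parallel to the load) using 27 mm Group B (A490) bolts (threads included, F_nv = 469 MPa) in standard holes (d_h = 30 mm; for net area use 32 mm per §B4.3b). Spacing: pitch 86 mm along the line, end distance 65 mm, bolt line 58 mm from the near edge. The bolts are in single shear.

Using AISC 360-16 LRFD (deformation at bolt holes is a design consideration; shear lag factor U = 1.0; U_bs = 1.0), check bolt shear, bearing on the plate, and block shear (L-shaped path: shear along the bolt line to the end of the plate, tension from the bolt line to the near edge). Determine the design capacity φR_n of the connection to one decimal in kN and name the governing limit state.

391.5 kN (block shear governs)

Bolt shear: A_b = π(27)²/4 = 572.56 mm². φR_n = 0.75 × 469 × 572.56 × 4 × 1 = 805.6 kN.
Bearing (8 mm plate, F_u = 400 MPa): end bolts L_c = 65 − 30/2 = 50, R_n = min(1.2×50×8×400, 2.4×27×8×400) = 192 kN/bolt; interior L_c = 86 − 30 = 56, R_n = 207.36 kN/bolt. φR_n = 0.75 × (1×192 + 3×207.36) = 610.6 kN.
Block shear: shear path 1×[65+3×86] = 1×323 mm, A_gv = 2584, A_nv = 1×(323 − 3.5×32)×8 = 1688 mm²; tension to near edge: (58 − 0.5×32)×8 = 336 mm². R_n = min(0.6×400×1688, 0.6×250×2584) + 1.0×400×336 = min(405.12, 387.6) + 134.4 = 522 kN. φR_n = 0.75 × 522 = 391.5 kN.
Governing: min(805.6, 610.6, 391.5) = 391.5 kN → block shear.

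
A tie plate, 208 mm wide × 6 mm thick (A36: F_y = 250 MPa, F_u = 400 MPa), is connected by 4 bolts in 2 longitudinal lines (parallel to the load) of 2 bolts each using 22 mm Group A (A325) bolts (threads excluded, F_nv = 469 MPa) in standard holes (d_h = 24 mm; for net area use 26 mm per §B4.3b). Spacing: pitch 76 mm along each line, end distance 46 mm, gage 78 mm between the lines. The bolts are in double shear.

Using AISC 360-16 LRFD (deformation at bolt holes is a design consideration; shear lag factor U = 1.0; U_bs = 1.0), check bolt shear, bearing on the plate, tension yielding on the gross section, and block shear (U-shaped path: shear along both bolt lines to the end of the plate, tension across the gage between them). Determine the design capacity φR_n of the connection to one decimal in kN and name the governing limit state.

Bolt shear: A_b = π(22)²/4 = 380.13 mm². φR_n = 0.75 × 469 × 380.13 × 4 × 2 = 1069.7 kN.
Bearing (6 mm plate, F_u = 400 MPa): end bolts L_c = 46 − 24/2 = 34, R_n = min(1.2×34×6×400, 2.4×22×6×400) = 97.92 kN/bolt; interior L_c = 76 − 24 = 52, R_n = 126.72 kN/bolt. φR_n = 0.75 × (2×97.92 + 2×126.72) = 337.0 kN.
Tension yield (gross): A_g = 208×6 = 1248 mm². φR_n = 0.90 × 250 × 1248 = 280.8 kN.
Block shear: shear path 2×[46+1×76] = 2×122 mm, A_gv = 1464, A_nv = 2×(122 − 1.5×26)×6 = 996 mm²; tension across gage: (78 − 1×26)×6 = 312 mm². R_n = min(0.6×400×996, 0.6×250×1464) + 1.0×400×312 = min(239.04, 219.6) + 124.8 = 344.4 kN. φR_n = 0.75 × 344.4 = 258.3 kN.
Governing: min(1069.7, 337.0, 280.8, 258.3) = 258.3 kN → block shear.

258.3 kN (block shear governs)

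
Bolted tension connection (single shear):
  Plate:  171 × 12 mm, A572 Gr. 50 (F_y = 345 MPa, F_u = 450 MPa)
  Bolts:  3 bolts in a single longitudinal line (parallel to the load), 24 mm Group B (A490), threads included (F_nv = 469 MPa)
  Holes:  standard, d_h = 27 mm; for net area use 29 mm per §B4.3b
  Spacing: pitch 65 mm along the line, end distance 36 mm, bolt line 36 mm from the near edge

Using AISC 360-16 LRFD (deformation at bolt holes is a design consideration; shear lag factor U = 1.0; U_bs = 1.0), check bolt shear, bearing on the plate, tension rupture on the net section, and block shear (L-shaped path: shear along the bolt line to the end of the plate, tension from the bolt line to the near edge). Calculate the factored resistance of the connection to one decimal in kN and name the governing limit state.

Bolt shear: A_b = π(24)²/4 = 452.39 mm². φR_n = 0.75 × 469 × 452.39 × 3 × 1 = 477.4 kN.
Bearing (12 mm plate, F_u = 450 MPa): end bolts L_c = 36 − 27/2 = 22.5, R_n = min(1.2×22.5×12×450, 2.4×24×12×450) = 145.8 kN/bolt; interior L_c = 65 − 27 = 38, R_n = 246.24 kN/bolt. φR_n = 0.75 × (1×145.8 + 2×246.24) = 478.7 kN.
Tension rupture (net): A_n = (171 − 1×29)×12 = 1704 mm² (U = 1.0, A_e = A_n). φR_n = 0.75 × 450 × 1704 = 575.1 kN.
Block shear: shear path 1×[36+2×65] = 1×166 mm, A_gv = 1992, A_nv = 1×(166 − 2.5×29)×12 = 1122 mm²; tension to near edge: (36 − 0.5×29)×12 = 258 mm². R_n = min(0.6×450×1122, 0.6×345×1992) + 1.0×450×258 = min(302.94, 412.34) + 116.1 = 419.04 kN. φR_n = 0.75 × 419.04 = 314.3 kN.
Governing: min(477.4, 478.7, 575.1, 314.3) = 314.3 kN → block shear.

314.3 kN (block shear governs)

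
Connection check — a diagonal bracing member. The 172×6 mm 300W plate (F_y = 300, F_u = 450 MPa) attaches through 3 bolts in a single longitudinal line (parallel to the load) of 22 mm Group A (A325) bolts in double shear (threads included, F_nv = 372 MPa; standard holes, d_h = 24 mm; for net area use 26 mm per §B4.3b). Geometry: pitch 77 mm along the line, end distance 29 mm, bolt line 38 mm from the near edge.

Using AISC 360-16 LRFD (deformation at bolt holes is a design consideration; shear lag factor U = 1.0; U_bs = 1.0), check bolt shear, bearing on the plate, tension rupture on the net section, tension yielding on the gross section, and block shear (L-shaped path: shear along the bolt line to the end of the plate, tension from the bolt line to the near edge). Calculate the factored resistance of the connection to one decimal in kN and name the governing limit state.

Bolt shear: A_b = π(22)²/4 = 380.13 mm². φR_n = 0.75 × 372 × 380.13 × 3 × 2 = 636.3 kN.
Bearing (6 mm plate, F_u = 450 MPa): end bolts L_c = 29 − 24/2 = 17, R_n = min(1.2×17×6×450, 2.4×22×6×450) = 55.08 kN/bolt; interior L_c = 77 − 24 = 53, R_n = 142.56 kN/bolt. φR_n = 0.75 × (1×55.08 + 2×142.56) = 255.2 kN.
Tension rupture (net): A_n = (172 − 1×26)×6 = 876 mm² (U = 1.0, A_e = A_n). φR_n = 0.75 × 450 × 876 = 295.7 kN.
Tension yield (gross): A_g = 172×6 = 1032 mm². φR_n = 0.90 × 300 × 1032 = 278.6 kN.
Block shear: shear path 1×[29+2×77] = 1×183 mm, A_gv = 1098, A_nv = 1×(183 − 2.5×26)×6 = 708 mm²; tension to near edge: (38 − 0.5×26)×6 = 150 mm². R_n = min(0.6×450×708, 0.6×300×1098) + 1.0×450×150 = min(191.16, 197.64) + 67.5 = 258.66 kN. φR_n = 0.75 × 258.66 = 194.0 kN.
Governing: min(636.3, 255.2, 295.7, 278.6, 194.0) = 194.0 kN → block shear.

194.0 kN (block shear governs)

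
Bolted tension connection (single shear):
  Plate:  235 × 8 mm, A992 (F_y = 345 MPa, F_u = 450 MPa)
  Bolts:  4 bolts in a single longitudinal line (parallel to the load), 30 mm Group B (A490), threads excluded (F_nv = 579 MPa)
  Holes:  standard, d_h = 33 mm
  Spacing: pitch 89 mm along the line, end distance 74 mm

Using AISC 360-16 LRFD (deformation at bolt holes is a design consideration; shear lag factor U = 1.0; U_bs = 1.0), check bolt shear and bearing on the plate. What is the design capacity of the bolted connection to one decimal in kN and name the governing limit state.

730.6 kN (bearing governs)

Bolt shear: A_b = π(30)²/4 = 706.86 mm². φR_n = 0.75 × 579 × 706.86 × 4 × 1 = 1227.8 kN.
Bearing (8 mm plate, F_u = 450 MPa): end bolts L_c = 74 − 33/2 = 57.5, R_n = min(1.2×57.5×8×450, 2.4×30×8×450) = 248.4 kN/bolt; interior L_c = 89 − 33 = 56, R_n = 241.92 kN/bolt. φR_n = 0.75 × (1×248.4 + 3×241.92) = 730.6 kN.
Governing: min(1227.8, 730.6) = 730.6 kN → bearing.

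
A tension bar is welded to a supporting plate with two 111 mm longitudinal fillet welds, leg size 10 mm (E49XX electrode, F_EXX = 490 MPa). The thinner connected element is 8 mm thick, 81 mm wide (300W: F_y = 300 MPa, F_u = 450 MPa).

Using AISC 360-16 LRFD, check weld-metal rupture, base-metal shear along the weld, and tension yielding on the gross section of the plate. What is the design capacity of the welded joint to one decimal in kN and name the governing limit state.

Weld metal: throat = 0.707×10 = 7.07 mm, L = 2×111 = 222 mm. φR_n = 0.75 × 0.6 × 490 × 7.07 × 222 = 346.1 kN.
Base metal shear (8 mm plate): yield φR_n = 1.0×0.6×300×8×222 = 319.7 kN; rupture φR_n = 0.75×0.6×450×8×222 = 359.6 kN; take 319.7 kN (yield).
Tension yield (gross): A_g = 81×8 = 648 mm². φR_n = 0.90 × 300 × 648 = 175.0 kN.
Governing: min(346.1, 319.7, 175.0) = 175.0 kN → gross-section yield.

175.0 kN (gross-section yield governs)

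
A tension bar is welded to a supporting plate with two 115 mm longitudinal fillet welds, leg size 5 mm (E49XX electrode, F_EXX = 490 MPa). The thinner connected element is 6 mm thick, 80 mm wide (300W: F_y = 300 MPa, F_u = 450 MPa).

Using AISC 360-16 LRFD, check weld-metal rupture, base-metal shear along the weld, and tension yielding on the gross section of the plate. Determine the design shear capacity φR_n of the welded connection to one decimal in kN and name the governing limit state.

129.6 kN (gross-section yield governs)

Weld metal: throat = 0.707×5 = 3.535 mm, L = 2×115 = 230 mm. φR_n = 0.75 × 0.6 × 490 × 3.535 × 230 = 179.3 kN.
Base metal shear (6 mm plate): yield φR_n = 1.0×0.6×300×6×230 = 248.4 kN; rupture φR_n = 0.75×0.6×450×6×230 = 279.5 kN; take 248.4 kN (yield).
Tension yield (gross): A_g = 80×6 = 480 mm². φR_n = 0.90 × 300 × 480 = 129.6 kN.
Governing: min(179.3, 248.4, 129.6) = 129.6 kN → gross-section yield.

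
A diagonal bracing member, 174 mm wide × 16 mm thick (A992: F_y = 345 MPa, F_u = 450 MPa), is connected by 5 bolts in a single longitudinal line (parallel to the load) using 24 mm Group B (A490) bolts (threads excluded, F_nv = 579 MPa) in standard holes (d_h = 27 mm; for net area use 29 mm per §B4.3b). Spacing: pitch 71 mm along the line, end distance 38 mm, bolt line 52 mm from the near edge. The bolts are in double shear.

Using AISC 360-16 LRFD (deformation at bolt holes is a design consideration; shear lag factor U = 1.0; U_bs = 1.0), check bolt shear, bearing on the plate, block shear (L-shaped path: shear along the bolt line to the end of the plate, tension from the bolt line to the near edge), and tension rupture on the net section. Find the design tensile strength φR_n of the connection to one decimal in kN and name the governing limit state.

783.0 kN (net-section rupture governs)

Bolt shear: A_b = π(24)²/4 = 452.39 mm². φR_n = 0.75 × 579 × 452.39 × 5 × 2 = 1964.5 kN.
Bearing (16 mm plate, F_u = 450 MPa): end bolts L_c = 38 − 27/2 = 24.5, R_n = min(1.2×24.5×16×450, 2.4×24×16×450) = 211.68 kN/bolt; interior L_c = 71 − 27 = 44, R_n = 380.16 kN/bolt. φR_n = 0.75 × (1×211.68 + 4×380.16) = 1299.2 kN.
Block shear: shear path 1×[38+4×71] = 1×322 mm, A_gv = 5152, A_nv = 1×(322 − 4.5×29)×16 = 3064 mm²; tension to near edge: (52 − 0.5×29)×16 = 600 mm². R_n = min(0.6×450×3064, 0.6×345×5152) + 1.0×450×600 = min(827.28, 1066.5) + 270 = 1097.3 kN. φR_n = 0.75 × 1097.3 = 823.0 kN.
Tension rupture (net): A_n = (174 − 1×29)×16 = 2320 mm² (U = 1.0, A_e = A_n). φR_n = 0.75 × 450 × 2320 = 783.0 kN.
Governing: min(1964.5, 1299.2, 823.0, 783.0) = 783.0 kN → net-section rupture.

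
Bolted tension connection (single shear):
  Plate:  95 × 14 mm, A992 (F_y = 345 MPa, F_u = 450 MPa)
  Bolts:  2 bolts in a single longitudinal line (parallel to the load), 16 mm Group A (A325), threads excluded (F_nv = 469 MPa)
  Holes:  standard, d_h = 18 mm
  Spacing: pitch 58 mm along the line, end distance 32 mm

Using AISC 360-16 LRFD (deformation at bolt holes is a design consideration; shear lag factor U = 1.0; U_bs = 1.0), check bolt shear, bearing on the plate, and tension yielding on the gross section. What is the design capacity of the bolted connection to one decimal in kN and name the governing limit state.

Bolt shear: A_b = π(16)²/4 = 201.06 mm². φR_n = 0.75 × 469 × 201.06 × 2 × 1 = 141.4 kN.
Bearing (14 mm plate, F_u = 450 MPa): end bolts L_c = 32 − 18/2 = 23, R_n = min(1.2×23×14×450, 2.4×16×14×450) = 173.88 kN/bolt; interior L_c = 58 − 18 = 40, R_n = 241.92 kN/bolt. φR_n = 0.75 × (1×173.88 + 1×241.92) = 311.9 kN.
Tension yield (gross): A_g = 95×14 = 1330 mm². φR_n = 0.90 × 345 × 1330 = 413.0 kN.
Governing: min(141.4, 311.9, 413.0) = 141.4 kN → bolt shear.

141.4 kN (bolt shear governs)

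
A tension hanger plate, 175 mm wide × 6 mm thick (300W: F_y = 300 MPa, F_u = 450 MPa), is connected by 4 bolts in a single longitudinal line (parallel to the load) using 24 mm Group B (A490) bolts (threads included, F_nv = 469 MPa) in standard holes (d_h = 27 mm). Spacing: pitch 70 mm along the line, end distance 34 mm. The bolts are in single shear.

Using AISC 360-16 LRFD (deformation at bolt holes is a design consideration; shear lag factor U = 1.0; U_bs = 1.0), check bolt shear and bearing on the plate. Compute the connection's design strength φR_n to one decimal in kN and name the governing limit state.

Bolt shear: A_b = π(24)²/4 = 452.39 mm². φR_n = 0.75 × 469 × 452.39 × 4 × 1 = 636.5 kN.
Bearing (6 mm plate, F_u = 450 MPa): end bolts L_c = 34 − 27/2 = 20.5, R_n = min(1.2×20.5×6×450, 2.4×24×6×450) = 66.42 kN/bolt; interior L_c = 70 − 27 = 43, R_n = 139.32 kN/bolt. φR_n = 0.75 × (1×66.42 + 3×139.32) = 363.3 kN.
Governing: min(636.5, 363.3) = 363.3 kN → bearing.

363.3 kN (bearing governs)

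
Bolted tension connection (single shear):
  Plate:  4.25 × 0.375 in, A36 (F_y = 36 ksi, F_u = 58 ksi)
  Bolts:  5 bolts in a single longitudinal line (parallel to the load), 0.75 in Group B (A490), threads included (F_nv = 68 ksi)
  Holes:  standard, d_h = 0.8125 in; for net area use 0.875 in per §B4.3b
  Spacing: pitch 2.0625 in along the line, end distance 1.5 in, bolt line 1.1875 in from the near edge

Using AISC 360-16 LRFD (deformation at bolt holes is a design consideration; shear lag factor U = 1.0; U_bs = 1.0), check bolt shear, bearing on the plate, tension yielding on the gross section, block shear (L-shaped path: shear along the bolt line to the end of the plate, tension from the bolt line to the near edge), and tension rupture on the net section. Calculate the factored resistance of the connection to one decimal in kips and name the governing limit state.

Bolt shear: A_b = π(0.75)²/4 = 0.44179 in². φR_n = 0.75 × 68 × 0.44179 × 5 × 1 = 112.7 kips.
Bearing (0.375 in plate, F_u = 58 ksi): end bolts L_c = 1.5 − 0.8125/2 = 1.09375, R_n = min(1.2×1.09375×0.375×58, 2.4×0.75×0.375×58) = 28.547 kips/bolt; interior L_c = 2.0625 − 0.8125 = 1.25, R_n = 32.625 kips/bolt. φR_n = 0.75 × (1×28.547 + 4×32.625) = 119.3 kips.
Tension yield (gross): A_g = 4.25×0.375 = 1.5938 in². φR_n = 0.90 × 36 × 1.5938 = 51.6 kips.
Block shear: shear path 1×[1.5+4×2.0625] = 1×9.75 in, A_gv = 3.6563, A_nv = 1×(9.75 − 4.5×0.875)×0.375 = 2.1797 in²; tension to near edge: (1.1875 − 0.5×0.875)×0.375 = 0.28125 in². R_n = min(0.6×58×2.1797, 0.6×36×3.6563) + 1.0×58×0.28125 = min(75.854, 78.976) + 16.313 = 92.167 kips. φR_n = 0.75 × 92.167 = 69.1 kips.
Tension rupture (net): A_n = (4.25 − 1×0.875)×0.375 = 1.2656 in² (U = 1.0, A_e = A_n). φR_n = 0.75 × 58 × 1.2656 = 55.1 kips.
Governing: min(112.7, 119.3, 51.6, 69.1, 55.1) = 51.6 kips → gross-section yield.

51.6 kips (gross-section yield governs)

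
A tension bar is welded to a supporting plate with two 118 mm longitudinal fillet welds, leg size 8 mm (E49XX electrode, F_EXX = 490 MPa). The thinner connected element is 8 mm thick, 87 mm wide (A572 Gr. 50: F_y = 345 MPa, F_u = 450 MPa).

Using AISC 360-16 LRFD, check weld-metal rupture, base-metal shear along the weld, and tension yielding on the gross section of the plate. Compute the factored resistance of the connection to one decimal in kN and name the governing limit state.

216.1 kN (gross-section yield governs)

Weld metal: throat = 0.707×8 = 5.656 mm, L = 2×118 = 236 mm. φR_n = 0.75 × 0.6 × 490 × 5.656 × 236 = 294.3 kN.
Base metal shear (8 mm plate): yield φR_n = 1.0×0.6×345×8×236 = 390.8 kN; rupture φR_n = 0.75×0.6×450×8×236 = 382.3 kN; take 382.3 kN (rupture).
Tension yield (gross): A_g = 87×8 = 696 mm². φR_n = 0.90 × 345 × 696 = 216.1 kN.
Governing: min(294.3, 382.3, 216.1) = 216.1 kN → gross-section yield.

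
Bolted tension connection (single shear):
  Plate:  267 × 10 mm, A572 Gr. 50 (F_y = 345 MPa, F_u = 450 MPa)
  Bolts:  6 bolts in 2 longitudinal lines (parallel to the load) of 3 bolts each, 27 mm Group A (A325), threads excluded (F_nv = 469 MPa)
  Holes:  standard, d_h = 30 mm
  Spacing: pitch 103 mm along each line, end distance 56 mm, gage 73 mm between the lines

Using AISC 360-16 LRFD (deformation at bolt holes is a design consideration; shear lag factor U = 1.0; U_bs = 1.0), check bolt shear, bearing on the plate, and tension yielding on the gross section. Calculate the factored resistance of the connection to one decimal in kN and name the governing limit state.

829.0 kN (gross-section yield governs)

Bolt shear: A_b = π(27)²/4 = 572.56 mm². φR_n = 0.75 × 469 × 572.56 × 6 × 1 = 1208.4 kN.
Bearing (10 mm plate, F_u = 450 MPa): end bolts L_c = 56 − 30/2 = 41, R_n = min(1.2×41×10×450, 2.4×27×10×450) = 221.4 kN/bolt; interior L_c = 103 − 30 = 73, R_n = 291.6 kN/bolt. φR_n = 0.75 × (2×221.4 + 4×291.6) = 1206.9 kN.
Tension yield (gross): A_g = 267×10 = 2670 mm². φR_n = 0.90 × 345 × 2670 = 829.0 kN.
Governing: min(1208.4, 1206.9, 829.0) = 829.0 kN → gross-section yield.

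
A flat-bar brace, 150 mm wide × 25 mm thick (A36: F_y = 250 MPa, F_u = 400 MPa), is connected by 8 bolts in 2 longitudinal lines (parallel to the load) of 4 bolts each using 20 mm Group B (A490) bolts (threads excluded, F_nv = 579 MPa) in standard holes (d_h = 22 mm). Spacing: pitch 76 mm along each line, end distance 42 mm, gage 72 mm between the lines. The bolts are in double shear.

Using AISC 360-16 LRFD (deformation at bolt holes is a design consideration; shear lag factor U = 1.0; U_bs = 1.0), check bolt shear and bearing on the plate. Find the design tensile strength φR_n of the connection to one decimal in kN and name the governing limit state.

Bolt shear: A_b = π(20)²/4 = 314.16 mm². φR_n = 0.75 × 579 × 314.16 × 8 × 2 = 2182.8 kN.
Bearing (25 mm plate, F_u = 400 MPa): end bolts L_c = 42 − 22/2 = 31, R_n = min(1.2×31×25×400, 2.4×20×25×400) = 372 kN/bolt; interior L_c = 76 − 22 = 54, R_n = 480 kN/bolt. φR_n = 0.75 × (2×372 + 6×480) = 2718.0 kN.
Governing: min(2182.8, 2718.0) = 2182.8 kN → bolt shear.

2182.8 kN (bolt shear governs)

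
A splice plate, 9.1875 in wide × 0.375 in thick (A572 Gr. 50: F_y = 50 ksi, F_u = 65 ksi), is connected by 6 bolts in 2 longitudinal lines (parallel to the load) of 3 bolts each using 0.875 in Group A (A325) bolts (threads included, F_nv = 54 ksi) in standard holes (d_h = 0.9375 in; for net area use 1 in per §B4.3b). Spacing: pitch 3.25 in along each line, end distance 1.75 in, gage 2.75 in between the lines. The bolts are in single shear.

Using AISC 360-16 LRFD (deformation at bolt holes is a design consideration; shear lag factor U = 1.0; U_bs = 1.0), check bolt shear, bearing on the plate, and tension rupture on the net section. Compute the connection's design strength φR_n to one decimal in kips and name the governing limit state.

Bolt shear: A_b = π(0.875)²/4 = 0.60132 in². φR_n = 0.75 × 54 × 0.60132 × 6 × 1 = 146.1 kips.
Bearing (0.375 in plate, F_u = 65 ksi): end bolts L_c = 1.75 − 0.9375/2 = 1.28125, R_n = min(1.2×1.28125×0.375×65, 2.4×0.875×0.375×65) = 37.477 kips/bolt; interior L_c = 3.25 − 0.9375 = 2.3125, R_n = 51.188 kips/bolt. φR_n = 0.75 × (2×37.477 + 4×51.188) = 209.8 kips.
Tension rupture (net): A_n = (9.1875 − 2×1)×0.375 = 2.6953 in² (U = 1.0, A_e = A_n). φR_n = 0.75 × 65 × 2.6953 = 131.4 kips.
Governing: min(146.1, 209.8, 131.4) = 131.4 kips → net-section rupture.

131.4 kips (net-section rupture governs)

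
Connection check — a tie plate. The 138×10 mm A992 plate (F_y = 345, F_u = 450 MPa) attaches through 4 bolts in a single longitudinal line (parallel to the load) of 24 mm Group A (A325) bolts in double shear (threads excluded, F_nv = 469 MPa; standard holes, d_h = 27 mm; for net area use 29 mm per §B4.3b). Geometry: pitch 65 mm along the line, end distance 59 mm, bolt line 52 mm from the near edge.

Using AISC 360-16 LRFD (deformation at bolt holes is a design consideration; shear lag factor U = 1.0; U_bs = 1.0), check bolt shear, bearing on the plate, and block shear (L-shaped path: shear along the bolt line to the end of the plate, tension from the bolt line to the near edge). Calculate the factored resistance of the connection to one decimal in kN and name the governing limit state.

Bolt shear: A_b = π(24)²/4 = 452.39 mm². φR_n = 0.75 × 469 × 452.39 × 4 × 2 = 1273.0 kN.
Bearing (10 mm plate, F_u = 450 MPa): end bolts L_c = 59 − 27/2 = 45.5, R_n = min(1.2×45.5×10×450, 2.4×24×10×450) = 245.7 kN/bolt; interior L_c = 65 − 27 = 38, R_n = 205.2 kN/bolt. φR_n = 0.75 × (1×245.7 + 3×205.2) = 646.0 kN.
Block shear: shear path 1×[59+3×65] = 1×254 mm, A_gv = 2540, A_nv = 1×(254 − 3.5×29)×10 = 1525 mm²; tension to near edge: (52 − 0.5×29)×10 = 375 mm². R_n = min(0.6×450×1525, 0.6×345×2540) + 1.0×450×375 = min(411.75, 525.78) + 168.75 = 580.5 kN. φR_n = 0.75 × 580.5 = 435.4 kN.
Governing: min(1273.0, 646.0, 435.4) = 435.4 kN → block shear.

435.4 kN (block shear governs)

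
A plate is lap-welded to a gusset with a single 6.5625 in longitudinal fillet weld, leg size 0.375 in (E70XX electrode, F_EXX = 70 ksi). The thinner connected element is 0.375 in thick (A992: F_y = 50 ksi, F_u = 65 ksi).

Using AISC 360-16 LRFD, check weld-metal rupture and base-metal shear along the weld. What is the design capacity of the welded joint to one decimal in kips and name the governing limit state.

Weld metal: throat = 0.707×0.375 = 0.26513 in, L = 6.5625 in. φR_n = 0.75 × 0.6 × 70 × 0.26513 × 6.5625 = 54.8 kips.
Base metal shear (0.375 in plate): yield φR_n = 1.0×0.6×50×0.375×6.5625 = 73.8 kips; rupture φR_n = 0.75×0.6×65×0.375×6.5625 = 72.0 kips; take 72.0 kips (rupture).
Governing: min(54.8, 72.0) = 54.8 kips → weld metal.

54.8 kips (weld metal governs)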